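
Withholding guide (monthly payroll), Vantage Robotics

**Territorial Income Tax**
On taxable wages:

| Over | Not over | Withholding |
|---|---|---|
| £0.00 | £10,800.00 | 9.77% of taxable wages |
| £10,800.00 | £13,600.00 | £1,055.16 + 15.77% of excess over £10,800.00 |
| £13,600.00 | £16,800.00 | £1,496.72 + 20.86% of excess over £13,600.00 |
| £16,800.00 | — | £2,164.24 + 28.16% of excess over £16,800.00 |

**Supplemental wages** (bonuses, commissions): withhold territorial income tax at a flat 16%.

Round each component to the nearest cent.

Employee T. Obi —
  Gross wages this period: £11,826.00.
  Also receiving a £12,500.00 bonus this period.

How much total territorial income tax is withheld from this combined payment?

Territorial Income Tax: taxable = £11,826.00
  £1,055.16 + 15.77% × (£11,826.00 − £10,800.00) = £1,055.16 + 15.77% × £1,026.00 = £1,216.96
Supplemental (16% flat on bonus): 16% × £12,500.00 = £2,000.00
Total territorial income tax: £1,216.96 + £2,000.00 = £3,216.96

£3,216.96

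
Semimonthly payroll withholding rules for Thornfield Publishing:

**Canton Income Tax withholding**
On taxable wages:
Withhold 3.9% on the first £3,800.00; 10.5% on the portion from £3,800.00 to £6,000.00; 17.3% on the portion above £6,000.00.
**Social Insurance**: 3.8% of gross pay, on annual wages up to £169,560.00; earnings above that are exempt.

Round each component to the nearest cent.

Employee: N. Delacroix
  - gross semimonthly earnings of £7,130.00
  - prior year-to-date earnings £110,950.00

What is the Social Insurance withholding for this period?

£270.94

Social Insurance: 3.8% × £7,130.00 = £270.94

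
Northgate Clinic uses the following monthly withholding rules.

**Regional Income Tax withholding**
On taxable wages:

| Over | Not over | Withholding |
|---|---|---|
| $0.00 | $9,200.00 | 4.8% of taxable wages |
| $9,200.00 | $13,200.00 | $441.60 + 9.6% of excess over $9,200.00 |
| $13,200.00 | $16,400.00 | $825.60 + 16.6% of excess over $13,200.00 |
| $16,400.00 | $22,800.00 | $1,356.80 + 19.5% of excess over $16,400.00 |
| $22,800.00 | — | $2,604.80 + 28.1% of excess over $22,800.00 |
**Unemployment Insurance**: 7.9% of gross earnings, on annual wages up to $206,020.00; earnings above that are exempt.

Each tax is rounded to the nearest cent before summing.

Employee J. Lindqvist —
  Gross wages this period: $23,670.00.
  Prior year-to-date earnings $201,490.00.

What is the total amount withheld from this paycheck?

Regional Income Tax: taxable = $23,670.00
  $2,604.80 + 28.1% × ($23,670.00 − $22,800.00) = $2,604.80 + 28.1% × $870.00 = $2,849.27
Unemployment Insurance: cap $206,020.00 − YTD $201,490.00 = $4,530.00 subject; 7.9% × $4,530.00 = $357.87
Total: $2,849.27 + $357.87 = $3,207.14

$3,207.14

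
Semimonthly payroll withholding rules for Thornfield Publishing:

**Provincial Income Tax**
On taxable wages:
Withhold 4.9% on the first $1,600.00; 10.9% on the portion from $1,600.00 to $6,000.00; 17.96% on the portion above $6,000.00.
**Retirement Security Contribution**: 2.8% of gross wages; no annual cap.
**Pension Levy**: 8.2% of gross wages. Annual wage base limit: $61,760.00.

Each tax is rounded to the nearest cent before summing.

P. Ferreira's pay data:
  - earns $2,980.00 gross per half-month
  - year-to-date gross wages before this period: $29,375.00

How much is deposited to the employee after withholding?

Provincial Income Tax: taxable = $2,980.00
  $78.40 + 10.9% × ($2,980.00 − $1,600.00) = $78.40 + 10.9% × $1,380.00 = $228.82
Retirement Security Contribution: 2.8% × $2,980.00 = $83.44
Pension Levy: 8.2% × $2,980.00 = $244.36
Total withheld: $228.82 + $83.44 + $244.36 = $556.62
Net pay: $2,980.00 − $556.62 = $2,423.38

$2,423.38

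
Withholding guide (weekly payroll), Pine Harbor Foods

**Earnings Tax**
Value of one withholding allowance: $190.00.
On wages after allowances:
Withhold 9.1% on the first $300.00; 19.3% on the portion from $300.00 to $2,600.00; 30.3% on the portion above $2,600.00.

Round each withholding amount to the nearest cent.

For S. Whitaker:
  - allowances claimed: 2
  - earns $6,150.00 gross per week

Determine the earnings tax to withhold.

Earnings Tax: taxable = $6,150.00 − 2×$190.00 = $5,770.00
  $471.20 + 30.3% × ($5,770.00 − $2,600.00) = $471.20 + 30.3% × $3,170.00 = $1,431.71

$1,431.71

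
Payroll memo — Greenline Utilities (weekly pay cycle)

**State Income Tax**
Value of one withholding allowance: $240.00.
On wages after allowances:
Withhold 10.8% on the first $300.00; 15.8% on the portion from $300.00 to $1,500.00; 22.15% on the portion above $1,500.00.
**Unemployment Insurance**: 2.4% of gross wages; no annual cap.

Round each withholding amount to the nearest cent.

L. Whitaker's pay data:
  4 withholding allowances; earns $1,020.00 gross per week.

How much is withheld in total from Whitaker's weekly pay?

$30.96

State Income Tax: taxable = $1,020.00 − 4×$240.00 = $60.00
  10.8% × $60.00 = $6.48
Unemployment Insurance: 2.4% × $1,020.00 = $24.48
Total: $6.48 + $24.48 = $30.96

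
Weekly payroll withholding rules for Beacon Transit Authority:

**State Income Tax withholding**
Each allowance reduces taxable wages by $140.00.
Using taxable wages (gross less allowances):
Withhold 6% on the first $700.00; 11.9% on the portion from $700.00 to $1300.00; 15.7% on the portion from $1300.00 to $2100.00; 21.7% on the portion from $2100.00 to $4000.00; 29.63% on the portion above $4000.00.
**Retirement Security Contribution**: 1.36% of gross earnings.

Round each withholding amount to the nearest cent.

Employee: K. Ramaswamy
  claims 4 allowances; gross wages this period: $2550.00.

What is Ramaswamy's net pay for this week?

State Income Tax: taxable = $2550.00 − 4×$140.00 = $1990.00
  $113.40 + 15.7% × ($1990.00 − $1300.00) = $113.40 + 15.7% × $690.00 = $221.73
Retirement Security Contribution: 1.36% × $2550.00 = $34.68
Total withheld: $221.73 + $34.68 = $256.41
Net pay: $2550.00 − $256.41 = $2293.59

$2293.59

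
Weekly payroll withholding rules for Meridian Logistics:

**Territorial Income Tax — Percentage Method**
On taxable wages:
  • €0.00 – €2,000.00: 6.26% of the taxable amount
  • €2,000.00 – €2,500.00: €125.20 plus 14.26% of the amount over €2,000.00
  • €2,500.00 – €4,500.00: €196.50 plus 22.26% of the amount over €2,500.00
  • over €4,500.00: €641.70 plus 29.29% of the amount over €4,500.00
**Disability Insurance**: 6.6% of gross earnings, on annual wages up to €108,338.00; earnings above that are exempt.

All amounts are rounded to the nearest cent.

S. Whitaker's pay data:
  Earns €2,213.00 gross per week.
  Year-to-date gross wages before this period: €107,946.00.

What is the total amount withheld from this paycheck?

Territorial Income Tax: taxable = €2,213.00
  €125.20 + 14.26% × (€2,213.00 − €2,000.00) = €125.20 + 14.26% × €213.00 = €155.57
Disability Insurance: cap €108,338.00 − YTD €107,946.00 = €392.00 subject; 6.6% × €392.00 = €25.87
Total: €155.57 + €25.87 = €181.44

€181.44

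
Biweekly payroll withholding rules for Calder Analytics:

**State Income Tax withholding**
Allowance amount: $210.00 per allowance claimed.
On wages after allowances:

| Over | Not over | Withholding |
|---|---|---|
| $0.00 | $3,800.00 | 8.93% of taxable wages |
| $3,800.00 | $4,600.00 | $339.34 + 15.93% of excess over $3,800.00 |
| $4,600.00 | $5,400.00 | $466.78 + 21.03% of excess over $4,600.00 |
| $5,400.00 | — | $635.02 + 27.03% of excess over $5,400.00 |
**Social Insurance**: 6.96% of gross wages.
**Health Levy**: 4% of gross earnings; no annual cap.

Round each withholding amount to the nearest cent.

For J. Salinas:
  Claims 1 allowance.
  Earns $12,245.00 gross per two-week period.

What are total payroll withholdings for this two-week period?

State Income Tax: taxable = $12,245.00 − 1×$210.00 = $12,035.00
  $635.02 + 27.03% × ($12,035.00 − $5,400.00) = $635.02 + 27.03% × $6,635.00 = $2,428.46
Social Insurance: 6.96% × $12,245.00 = $852.25
Health Levy: 4% × $12,245.00 = $489.80
Total: $2,428.46 + $852.25 + $489.80 = $3,770.51

$3,770.51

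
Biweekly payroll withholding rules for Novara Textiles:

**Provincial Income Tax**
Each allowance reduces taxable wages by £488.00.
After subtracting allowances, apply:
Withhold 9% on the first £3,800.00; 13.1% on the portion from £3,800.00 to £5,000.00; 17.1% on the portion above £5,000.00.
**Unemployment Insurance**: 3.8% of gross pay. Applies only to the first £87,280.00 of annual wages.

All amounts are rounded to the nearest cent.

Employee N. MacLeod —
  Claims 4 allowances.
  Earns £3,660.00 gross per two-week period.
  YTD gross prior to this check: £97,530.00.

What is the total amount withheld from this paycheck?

£153.72

Provincial Income Tax: taxable = £3,660.00 − 4×£488.00 = £1,708.00
  9% × £1,708.00 = £153.72
Unemployment Insurance: YTD £97,530.00 ≥ cap £87,280.00 → £0.00
Total: £153.72 + £0.00 = £153.72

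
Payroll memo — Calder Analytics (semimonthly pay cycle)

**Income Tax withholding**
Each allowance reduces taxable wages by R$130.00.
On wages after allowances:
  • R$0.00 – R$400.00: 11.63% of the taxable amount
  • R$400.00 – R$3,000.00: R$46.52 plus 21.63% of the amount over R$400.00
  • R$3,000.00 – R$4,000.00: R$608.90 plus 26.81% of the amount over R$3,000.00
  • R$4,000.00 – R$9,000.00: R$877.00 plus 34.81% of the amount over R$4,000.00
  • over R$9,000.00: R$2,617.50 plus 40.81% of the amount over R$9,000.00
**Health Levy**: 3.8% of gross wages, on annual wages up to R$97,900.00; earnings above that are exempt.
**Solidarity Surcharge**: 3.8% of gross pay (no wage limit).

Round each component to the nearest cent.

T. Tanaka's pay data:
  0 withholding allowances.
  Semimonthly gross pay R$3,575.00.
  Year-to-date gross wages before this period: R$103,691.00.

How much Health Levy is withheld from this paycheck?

R$0.00

Health Levy: YTD R$103,691.00 ≥ cap R$97,900.00 → R$0.00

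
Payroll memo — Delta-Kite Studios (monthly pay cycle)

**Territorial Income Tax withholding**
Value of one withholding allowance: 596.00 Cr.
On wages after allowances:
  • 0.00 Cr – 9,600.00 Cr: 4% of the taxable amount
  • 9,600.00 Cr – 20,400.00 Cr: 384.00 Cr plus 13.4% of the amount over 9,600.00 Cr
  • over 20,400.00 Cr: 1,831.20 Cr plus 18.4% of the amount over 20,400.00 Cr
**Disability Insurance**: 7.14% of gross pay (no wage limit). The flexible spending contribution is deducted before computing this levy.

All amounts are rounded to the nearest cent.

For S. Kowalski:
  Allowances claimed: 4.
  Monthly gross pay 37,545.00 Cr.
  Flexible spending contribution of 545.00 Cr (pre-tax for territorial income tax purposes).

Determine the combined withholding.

7,088.74 Cr

Territorial Income Tax: taxable = 37,545.00 Cr − 545.00 Cr − 4×596.00 Cr = 34,616.00 Cr
  1,831.20 Cr + 18.4% × (34,616.00 Cr − 20,400.00 Cr) = 1,831.20 Cr + 18.4% × 14,216.00 Cr = 4,446.94 Cr
Disability Insurance: 7.14% × 37,000.00 Cr = 2,641.80 Cr
Total: 4,446.94 Cr + 2,641.80 Cr = 7,088.74 Cr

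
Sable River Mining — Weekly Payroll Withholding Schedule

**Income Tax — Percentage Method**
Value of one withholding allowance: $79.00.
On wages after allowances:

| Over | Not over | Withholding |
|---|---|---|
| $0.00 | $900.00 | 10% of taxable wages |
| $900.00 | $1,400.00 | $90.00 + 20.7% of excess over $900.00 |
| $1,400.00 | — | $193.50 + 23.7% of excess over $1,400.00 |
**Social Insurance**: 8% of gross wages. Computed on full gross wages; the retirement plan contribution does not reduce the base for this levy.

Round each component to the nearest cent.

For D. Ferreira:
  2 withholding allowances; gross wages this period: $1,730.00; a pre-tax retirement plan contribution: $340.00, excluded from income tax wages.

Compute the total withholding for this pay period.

Income Tax: taxable = $1,730.00 − $340.00 − 2×$79.00 = $1,232.00
  $90.00 + 20.7% × ($1,232.00 − $900.00) = $90.00 + 20.7% × $332.00 = $158.72
Social Insurance: 8% × $1,730.00 = $138.40
Total: $158.72 + $138.40 = $297.12

$297.12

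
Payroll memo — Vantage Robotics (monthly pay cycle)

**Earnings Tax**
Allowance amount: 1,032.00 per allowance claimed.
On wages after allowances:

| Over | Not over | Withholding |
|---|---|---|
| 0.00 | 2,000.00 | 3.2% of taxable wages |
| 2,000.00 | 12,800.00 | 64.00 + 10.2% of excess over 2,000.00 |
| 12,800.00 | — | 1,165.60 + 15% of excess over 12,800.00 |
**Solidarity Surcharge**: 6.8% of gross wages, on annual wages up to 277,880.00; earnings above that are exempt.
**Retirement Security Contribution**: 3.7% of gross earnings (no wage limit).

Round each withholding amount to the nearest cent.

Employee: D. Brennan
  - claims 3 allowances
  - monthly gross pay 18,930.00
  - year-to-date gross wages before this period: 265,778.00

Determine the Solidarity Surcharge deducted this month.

Solidarity Surcharge: cap 277,880.00 − YTD 265,778.00 = 12,102.00 subject; 6.8% × 12,102.00 = 822.94

822.94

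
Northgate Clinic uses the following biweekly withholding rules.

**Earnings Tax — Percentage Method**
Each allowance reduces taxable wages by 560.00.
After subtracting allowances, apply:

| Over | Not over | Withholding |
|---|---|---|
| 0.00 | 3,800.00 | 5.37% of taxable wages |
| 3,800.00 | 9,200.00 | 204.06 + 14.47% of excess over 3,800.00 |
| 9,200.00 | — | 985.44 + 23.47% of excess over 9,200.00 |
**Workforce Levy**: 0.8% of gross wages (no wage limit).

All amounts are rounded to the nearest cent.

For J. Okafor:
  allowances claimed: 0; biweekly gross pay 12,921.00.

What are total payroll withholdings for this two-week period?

Earnings Tax: taxable = 12,921.00
  985.44 + 23.47% × (12,921.00 − 9,200.00) = 985.44 + 23.47% × 3,721.00 = 1,858.76
Workforce Levy: 0.8% × 12,921.00 = 103.37
Total: 1,858.76 + 103.37 = 1,962.13

1,962.13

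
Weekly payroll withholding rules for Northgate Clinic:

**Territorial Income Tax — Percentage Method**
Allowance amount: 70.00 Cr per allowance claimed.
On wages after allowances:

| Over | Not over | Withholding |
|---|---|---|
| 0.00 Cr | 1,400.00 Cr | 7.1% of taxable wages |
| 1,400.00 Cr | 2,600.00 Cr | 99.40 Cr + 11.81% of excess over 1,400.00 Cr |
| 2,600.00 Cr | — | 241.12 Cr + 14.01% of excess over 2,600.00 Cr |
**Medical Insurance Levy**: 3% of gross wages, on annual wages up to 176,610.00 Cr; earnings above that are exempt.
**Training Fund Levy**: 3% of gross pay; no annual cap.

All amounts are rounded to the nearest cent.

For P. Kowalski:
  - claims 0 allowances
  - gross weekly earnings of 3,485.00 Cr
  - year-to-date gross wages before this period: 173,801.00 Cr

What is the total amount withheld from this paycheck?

Territorial Income Tax: taxable = 3,485.00 Cr
  241.12 Cr + 14.01% × (3,485.00 Cr − 2,600.00 Cr) = 241.12 Cr + 14.01% × 885.00 Cr = 365.11 Cr
Medical Insurance Levy: cap 176,610.00 Cr − YTD 173,801.00 Cr = 2,809.00 Cr subject; 3% × 2,809.00 Cr = 84.27 Cr
Training Fund Levy: 3% × 3,485.00 Cr = 104.55 Cr
Total: 365.11 Cr + 84.27 Cr + 104.55 Cr = 553.93 Cr

553.93 Cr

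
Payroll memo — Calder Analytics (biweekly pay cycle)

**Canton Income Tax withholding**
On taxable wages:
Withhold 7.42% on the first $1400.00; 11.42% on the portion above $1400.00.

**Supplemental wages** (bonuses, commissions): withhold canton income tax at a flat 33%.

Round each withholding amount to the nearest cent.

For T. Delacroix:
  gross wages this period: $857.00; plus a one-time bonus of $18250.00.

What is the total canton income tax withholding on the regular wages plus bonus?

$6086.09

Canton Income Tax: taxable = $857.00
  7.42% × $857.00 = $63.59
Supplemental (33% flat on bonus): 33% × $18250.00 = $6022.50
Total canton income tax: $63.59 + $6022.50 = $6086.09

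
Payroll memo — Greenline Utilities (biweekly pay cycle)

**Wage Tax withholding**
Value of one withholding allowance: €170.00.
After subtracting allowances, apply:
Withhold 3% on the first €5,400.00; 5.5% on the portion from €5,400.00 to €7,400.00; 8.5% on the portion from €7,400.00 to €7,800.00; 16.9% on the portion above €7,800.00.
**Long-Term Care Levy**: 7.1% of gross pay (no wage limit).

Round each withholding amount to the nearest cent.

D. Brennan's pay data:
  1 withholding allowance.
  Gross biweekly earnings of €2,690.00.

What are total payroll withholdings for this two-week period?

Wage Tax: taxable = €2,690.00 − 1×€170.00 = €2,520.00
  3% × €2,520.00 = €75.60
Long-Term Care Levy: 7.1% × €2,690.00 = €190.99
Total: €75.60 + €190.99 = €266.59

€266.59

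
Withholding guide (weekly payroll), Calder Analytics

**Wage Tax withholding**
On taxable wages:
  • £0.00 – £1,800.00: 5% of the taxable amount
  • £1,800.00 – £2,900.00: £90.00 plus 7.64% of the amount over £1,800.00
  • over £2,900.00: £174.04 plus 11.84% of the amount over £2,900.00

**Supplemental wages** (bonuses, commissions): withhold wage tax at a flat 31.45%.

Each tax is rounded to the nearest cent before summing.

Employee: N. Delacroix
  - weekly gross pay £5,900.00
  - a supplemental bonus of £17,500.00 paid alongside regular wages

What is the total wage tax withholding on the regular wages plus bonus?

£6,032.99

Wage Tax: taxable = £5,900.00
  £174.04 + 11.84% × (£5,900.00 − £2,900.00) = £174.04 + 11.84% × £3,000.00 = £529.24
Supplemental (31.45% flat on bonus): 31.45% × £17,500.00 = £5,503.75
Total wage tax: £529.24 + £5,503.75 = £6,032.99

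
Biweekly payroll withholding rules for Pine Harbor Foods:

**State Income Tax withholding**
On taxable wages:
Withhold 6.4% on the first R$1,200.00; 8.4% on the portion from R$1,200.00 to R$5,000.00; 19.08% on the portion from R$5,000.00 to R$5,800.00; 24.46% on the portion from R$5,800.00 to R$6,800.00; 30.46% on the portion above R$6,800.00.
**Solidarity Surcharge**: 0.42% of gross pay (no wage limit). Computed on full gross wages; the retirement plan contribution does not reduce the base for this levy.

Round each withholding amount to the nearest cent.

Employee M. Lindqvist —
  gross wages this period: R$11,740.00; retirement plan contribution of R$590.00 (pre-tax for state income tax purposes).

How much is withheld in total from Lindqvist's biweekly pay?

R$2,167.56

State Income Tax: taxable = R$11,740.00 − R$590.00 = R$11,150.00
  R$793.24 + 30.46% × (R$11,150.00 − R$6,800.00) = R$793.24 + 30.46% × R$4,350.00 = R$2,118.25
Solidarity Surcharge: 0.42% × R$11,740.00 = R$49.31
Total: R$2,118.25 + R$49.31 = R$2,167.56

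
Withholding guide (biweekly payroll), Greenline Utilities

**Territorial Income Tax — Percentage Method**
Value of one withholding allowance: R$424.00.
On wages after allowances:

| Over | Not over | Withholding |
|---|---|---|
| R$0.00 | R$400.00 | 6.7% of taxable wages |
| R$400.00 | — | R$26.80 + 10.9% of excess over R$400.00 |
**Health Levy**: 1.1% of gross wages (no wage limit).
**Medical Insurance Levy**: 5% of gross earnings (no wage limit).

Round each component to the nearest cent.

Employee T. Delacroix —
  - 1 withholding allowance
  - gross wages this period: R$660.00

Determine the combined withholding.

Territorial Income Tax: taxable = R$660.00 − 1×R$424.00 = R$236.00
  6.7% × R$236.00 = R$15.81
Health Levy: 1.1% × R$660.00 = R$7.26
Medical Insurance Levy: 5% × R$660.00 = R$33.00
Total: R$15.81 + R$7.26 + R$33.00 = R$56.07

R$56.07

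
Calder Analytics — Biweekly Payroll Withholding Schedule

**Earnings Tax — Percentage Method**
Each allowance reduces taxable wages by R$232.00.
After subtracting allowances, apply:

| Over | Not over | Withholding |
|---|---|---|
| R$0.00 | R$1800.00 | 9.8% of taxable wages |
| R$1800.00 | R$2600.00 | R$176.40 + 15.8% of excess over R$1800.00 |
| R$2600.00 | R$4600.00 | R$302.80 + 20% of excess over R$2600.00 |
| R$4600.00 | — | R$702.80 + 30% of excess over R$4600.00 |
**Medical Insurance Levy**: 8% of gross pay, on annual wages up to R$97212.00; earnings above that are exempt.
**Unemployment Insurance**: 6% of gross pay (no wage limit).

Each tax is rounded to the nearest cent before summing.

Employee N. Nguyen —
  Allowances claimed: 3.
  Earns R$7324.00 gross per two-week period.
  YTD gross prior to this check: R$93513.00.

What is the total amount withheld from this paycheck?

Earnings Tax: taxable = R$7324.00 − 3×R$232.00 = R$6628.00
  R$702.80 + 30% × (R$6628.00 − R$4600.00) = R$702.80 + 30% × R$2028.00 = R$1311.20
Medical Insurance Levy: cap R$97212.00 − YTD R$93513.00 = R$3699.00 subject; 8% × R$3699.00 = R$295.92
Unemployment Insurance: 6% × R$7324.00 = R$439.44
Total: R$1311.20 + R$295.92 + R$439.44 = R$2046.56

R$2046.56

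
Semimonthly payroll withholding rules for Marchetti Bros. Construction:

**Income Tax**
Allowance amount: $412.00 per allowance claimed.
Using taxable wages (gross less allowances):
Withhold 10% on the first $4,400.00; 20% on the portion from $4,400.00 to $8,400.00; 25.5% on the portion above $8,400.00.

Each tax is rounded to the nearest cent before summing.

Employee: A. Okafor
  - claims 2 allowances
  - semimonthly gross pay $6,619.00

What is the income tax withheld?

$719.00

Income Tax: taxable = $6,619.00 − 2×$412.00 = $5,795.00
  $440.00 + 20% × ($5,795.00 − $4,400.00) = $440.00 + 20% × $1,395.00 = $719.00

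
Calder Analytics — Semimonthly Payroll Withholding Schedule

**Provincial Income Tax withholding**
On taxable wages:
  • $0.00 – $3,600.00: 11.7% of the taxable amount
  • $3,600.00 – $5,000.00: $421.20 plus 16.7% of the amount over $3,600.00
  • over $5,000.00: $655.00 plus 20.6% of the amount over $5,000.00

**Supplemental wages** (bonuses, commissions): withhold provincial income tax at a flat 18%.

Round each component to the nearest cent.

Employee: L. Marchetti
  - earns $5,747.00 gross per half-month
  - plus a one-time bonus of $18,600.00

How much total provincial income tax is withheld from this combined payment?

$4,156.88

Provincial Income Tax: taxable = $5,747.00
  $655.00 + 20.6% × ($5,747.00 − $5,000.00) = $655.00 + 20.6% × $747.00 = $808.88
Supplemental (18% flat on bonus): 18% × $18,600.00 = $3,348.00
Total provincial income tax: $808.88 + $3,348.00 = $4,156.88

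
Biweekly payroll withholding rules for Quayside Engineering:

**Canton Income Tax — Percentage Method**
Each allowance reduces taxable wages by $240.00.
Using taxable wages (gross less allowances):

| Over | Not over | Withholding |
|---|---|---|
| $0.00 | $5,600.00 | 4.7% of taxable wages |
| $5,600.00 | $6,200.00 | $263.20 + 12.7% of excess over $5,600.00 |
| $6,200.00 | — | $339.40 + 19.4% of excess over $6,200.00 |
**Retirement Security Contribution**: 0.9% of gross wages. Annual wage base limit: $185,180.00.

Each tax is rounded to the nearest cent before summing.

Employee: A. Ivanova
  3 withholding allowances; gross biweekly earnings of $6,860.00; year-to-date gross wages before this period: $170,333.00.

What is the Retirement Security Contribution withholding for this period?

$61.74

Retirement Security Contribution: 0.9% × $6,860.00 = $61.74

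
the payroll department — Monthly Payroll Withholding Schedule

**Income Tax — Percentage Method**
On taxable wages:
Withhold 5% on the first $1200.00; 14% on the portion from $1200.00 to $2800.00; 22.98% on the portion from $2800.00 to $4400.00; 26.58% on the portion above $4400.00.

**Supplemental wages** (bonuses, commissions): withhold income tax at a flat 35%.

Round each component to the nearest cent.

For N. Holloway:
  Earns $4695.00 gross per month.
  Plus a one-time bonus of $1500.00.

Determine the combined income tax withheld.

Income Tax: taxable = $4695.00
  $651.68 + 26.58% × ($4695.00 − $4400.00) = $651.68 + 26.58% × $295.00 = $730.09
Supplemental (35% flat on bonus): 35% × $1500.00 = $525.00
Total income tax: $730.09 + $525.00 = $1255.09

$1255.09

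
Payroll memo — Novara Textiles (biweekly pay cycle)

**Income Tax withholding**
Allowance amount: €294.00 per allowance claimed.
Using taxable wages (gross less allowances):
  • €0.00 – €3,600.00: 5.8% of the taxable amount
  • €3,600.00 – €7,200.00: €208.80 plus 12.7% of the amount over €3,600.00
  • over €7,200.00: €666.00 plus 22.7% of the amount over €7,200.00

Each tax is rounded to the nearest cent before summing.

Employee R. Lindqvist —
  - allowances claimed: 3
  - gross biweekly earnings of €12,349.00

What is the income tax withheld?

€1,634.61

Income Tax: taxable = €12,349.00 − 3×€294.00 = €11,467.00
  €666.00 + 22.7% × (€11,467.00 − €7,200.00) = €666.00 + 22.7% × €4,267.00 = €1,634.61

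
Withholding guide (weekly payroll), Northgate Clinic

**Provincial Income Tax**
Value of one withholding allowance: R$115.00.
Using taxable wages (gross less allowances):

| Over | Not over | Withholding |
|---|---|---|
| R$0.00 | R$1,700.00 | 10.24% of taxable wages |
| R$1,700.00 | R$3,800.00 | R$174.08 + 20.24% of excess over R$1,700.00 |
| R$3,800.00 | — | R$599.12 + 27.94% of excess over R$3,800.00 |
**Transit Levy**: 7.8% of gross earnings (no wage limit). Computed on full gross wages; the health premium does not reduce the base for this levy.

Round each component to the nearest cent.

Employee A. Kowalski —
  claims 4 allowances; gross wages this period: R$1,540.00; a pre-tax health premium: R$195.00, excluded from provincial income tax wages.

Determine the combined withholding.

R$210.74

Provincial Income Tax: taxable = R$1,540.00 − R$195.00 − 4×R$115.00 = R$885.00
  10.24% × R$885.00 = R$90.62
Transit Levy: 7.8% × R$1,540.00 = R$120.12
Total: R$90.62 + R$120.12 = R$210.74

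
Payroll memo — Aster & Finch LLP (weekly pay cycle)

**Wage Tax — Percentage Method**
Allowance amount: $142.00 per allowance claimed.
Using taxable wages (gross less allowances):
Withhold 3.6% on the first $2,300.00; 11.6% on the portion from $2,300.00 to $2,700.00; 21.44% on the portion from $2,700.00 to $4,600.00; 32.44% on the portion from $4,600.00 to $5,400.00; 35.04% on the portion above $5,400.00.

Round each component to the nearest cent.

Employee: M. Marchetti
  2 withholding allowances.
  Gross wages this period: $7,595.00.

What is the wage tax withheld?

Wage Tax: taxable = $7,595.00 − 2×$142.00 = $7,311.00
  $796.08 + 35.04% × ($7,311.00 − $5,400.00) = $796.08 + 35.04% × $1,911.00 = $1,465.69

$1,465.69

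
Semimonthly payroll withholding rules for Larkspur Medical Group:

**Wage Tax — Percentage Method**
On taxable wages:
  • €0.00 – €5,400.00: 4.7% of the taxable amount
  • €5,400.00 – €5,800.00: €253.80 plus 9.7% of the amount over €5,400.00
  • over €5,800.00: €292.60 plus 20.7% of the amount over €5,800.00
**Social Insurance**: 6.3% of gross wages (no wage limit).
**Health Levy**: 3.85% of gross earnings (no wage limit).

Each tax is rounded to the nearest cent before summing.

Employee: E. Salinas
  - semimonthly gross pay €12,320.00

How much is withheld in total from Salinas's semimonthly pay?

€2,892.72

Wage Tax: taxable = €12,320.00
  €292.60 + 20.7% × (€12,320.00 − €5,800.00) = €292.60 + 20.7% × €6,520.00 = €1,642.24
Social Insurance: 6.3% × €12,320.00 = €776.16
Health Levy: 3.85% × €12,320.00 = €474.32
Total: €1,642.24 + €776.16 + €474.32 = €2,892.72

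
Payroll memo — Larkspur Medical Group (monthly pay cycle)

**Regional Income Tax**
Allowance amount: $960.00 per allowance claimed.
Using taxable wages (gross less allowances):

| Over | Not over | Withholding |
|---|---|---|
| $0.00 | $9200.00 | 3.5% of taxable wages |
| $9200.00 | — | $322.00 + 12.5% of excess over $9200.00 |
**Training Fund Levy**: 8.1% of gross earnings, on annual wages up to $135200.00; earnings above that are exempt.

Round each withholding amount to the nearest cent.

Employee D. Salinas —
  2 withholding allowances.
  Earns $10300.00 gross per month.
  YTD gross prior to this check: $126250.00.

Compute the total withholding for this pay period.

Regional Income Tax: taxable = $10300.00 − 2×$960.00 = $8380.00
  3.5% × $8380.00 = $293.30
Training Fund Levy: cap $135200.00 − YTD $126250.00 = $8950.00 subject; 8.1% × $8950.00 = $724.95
Total: $293.30 + $724.95 = $1018.25

$1018.25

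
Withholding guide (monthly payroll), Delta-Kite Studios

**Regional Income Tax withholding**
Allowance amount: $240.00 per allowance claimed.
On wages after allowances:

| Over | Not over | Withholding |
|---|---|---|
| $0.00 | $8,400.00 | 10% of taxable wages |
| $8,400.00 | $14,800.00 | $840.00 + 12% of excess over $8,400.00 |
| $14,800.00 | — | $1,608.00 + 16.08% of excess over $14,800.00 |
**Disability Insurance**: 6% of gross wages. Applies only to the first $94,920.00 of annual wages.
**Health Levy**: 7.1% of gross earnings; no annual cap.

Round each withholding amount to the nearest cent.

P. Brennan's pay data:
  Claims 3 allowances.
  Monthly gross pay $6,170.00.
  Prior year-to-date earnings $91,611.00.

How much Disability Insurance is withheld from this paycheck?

Disability Insurance: cap $94,920.00 − YTD $91,611.00 = $3,309.00 subject; 6% × $3,309.00 = $198.54

$198.54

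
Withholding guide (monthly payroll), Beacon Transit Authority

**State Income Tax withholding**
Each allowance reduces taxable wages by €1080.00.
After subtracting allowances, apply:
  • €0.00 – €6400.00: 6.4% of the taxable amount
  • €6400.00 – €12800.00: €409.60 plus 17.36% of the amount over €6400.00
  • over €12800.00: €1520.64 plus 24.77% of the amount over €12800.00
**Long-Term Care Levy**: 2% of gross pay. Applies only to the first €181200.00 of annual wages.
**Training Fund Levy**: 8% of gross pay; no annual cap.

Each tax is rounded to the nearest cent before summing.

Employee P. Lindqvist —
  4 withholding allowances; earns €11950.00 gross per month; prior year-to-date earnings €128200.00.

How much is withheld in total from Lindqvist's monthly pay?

State Income Tax: taxable = €11950.00 − 4×€1080.00 = €7630.00
  €409.60 + 17.36% × (€7630.00 − €6400.00) = €409.60 + 17.36% × €1230.00 = €623.13
Long-Term Care Levy: 2% × €11950.00 = €239.00
Training Fund Levy: 8% × €11950.00 = €956.00
Total: €623.13 + €239.00 + €956.00 = €1818.13

€1818.13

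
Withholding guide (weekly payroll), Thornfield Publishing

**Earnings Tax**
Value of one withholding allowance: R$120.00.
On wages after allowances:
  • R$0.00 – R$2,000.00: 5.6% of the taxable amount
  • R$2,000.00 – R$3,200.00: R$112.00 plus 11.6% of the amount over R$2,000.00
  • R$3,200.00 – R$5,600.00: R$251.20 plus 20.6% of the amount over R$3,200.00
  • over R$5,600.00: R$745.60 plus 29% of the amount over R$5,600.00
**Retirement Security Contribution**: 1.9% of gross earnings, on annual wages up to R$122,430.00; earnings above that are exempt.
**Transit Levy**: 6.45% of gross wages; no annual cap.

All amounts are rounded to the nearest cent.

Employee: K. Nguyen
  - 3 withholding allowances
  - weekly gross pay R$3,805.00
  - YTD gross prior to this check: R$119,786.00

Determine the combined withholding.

Earnings Tax: taxable = R$3,805.00 − 3×R$120.00 = R$3,445.00
  R$251.20 + 20.6% × (R$3,445.00 − R$3,200.00) = R$251.20 + 20.6% × R$245.00 = R$301.67
Retirement Security Contribution: cap R$122,430.00 − YTD R$119,786.00 = R$2,644.00 subject; 1.9% × R$2,644.00 = R$50.24
Transit Levy: 6.45% × R$3,805.00 = R$245.42
Total: R$301.67 + R$50.24 + R$245.42 = R$597.33

R$597.33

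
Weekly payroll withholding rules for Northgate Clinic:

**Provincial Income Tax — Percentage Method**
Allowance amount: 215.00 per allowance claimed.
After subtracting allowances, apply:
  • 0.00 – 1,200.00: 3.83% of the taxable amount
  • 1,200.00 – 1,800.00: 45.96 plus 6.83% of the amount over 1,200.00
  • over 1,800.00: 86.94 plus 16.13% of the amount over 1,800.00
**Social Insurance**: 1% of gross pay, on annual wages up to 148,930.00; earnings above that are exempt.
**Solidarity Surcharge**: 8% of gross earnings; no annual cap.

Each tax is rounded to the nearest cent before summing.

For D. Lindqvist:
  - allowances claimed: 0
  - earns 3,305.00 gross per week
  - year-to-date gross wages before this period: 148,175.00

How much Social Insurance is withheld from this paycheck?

Social Insurance: cap 148,930.00 − YTD 148,175.00 = 755.00 subject; 1% × 755.00 = 7.55

7.55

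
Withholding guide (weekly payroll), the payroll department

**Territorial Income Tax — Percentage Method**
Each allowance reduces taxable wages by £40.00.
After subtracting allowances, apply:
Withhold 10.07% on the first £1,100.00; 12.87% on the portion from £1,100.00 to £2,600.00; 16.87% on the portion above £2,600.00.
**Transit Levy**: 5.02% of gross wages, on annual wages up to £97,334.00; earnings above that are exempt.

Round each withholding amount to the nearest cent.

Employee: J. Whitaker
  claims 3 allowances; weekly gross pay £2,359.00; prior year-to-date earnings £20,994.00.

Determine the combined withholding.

£375.78

Territorial Income Tax: taxable = £2,359.00 − 3×£40.00 = £2,239.00
  £110.77 + 12.87% × (£2,239.00 − £1,100.00) = £110.77 + 12.87% × £1,139.00 = £257.36
Transit Levy: 5.02% × £2,359.00 = £118.42
Total: £257.36 + £118.42 = £375.78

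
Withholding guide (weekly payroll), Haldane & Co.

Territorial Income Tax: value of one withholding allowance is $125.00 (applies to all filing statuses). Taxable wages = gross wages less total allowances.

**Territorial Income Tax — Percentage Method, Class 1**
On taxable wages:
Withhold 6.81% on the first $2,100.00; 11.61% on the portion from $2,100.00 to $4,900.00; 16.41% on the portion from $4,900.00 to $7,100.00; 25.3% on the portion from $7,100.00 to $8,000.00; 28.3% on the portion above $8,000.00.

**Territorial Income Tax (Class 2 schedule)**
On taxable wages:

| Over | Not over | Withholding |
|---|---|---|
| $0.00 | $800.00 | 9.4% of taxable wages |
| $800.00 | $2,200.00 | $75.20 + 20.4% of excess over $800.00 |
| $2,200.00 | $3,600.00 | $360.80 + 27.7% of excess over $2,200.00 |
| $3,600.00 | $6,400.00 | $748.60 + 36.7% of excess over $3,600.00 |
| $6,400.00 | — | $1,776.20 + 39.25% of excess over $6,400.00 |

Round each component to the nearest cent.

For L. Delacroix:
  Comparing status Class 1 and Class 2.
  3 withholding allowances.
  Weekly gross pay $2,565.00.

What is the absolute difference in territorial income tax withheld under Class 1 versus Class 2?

Territorial Income Tax (Class 1): taxable = $2,565.00 − 3×$125.00 = $2,190.00
  $143.01 + 11.61% × ($2,190.00 − $2,100.00) = $143.01 + 11.61% × $90.00 = $153.46
Territorial Income Tax (Class 2): taxable = $2,565.00 − 3×$125.00 = $2,190.00
  $75.20 + 20.4% × ($2,190.00 − $800.00) = $75.20 + 20.4% × $1,390.00 = $358.76
Difference: |$153.46 − $358.76| = $205.30 (higher under Class 2)

$205.30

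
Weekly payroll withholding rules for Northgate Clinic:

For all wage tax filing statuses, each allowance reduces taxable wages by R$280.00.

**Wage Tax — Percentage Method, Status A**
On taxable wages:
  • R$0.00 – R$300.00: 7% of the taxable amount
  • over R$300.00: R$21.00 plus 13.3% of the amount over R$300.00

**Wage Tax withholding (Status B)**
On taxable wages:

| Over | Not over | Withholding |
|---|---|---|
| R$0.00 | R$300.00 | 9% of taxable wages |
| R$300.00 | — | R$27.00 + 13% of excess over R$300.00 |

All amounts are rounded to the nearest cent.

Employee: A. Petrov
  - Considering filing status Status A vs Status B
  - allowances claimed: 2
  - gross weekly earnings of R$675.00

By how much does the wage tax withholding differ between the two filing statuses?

R$2.30

Wage Tax (Status A): taxable = R$675.00 − 2×R$280.00 = R$115.00
  7% × R$115.00 = R$8.05
Wage Tax (Status B): taxable = R$675.00 − 2×R$280.00 = R$115.00
  9% × R$115.00 = R$10.35
Difference: |R$8.05 − R$10.35| = R$2.30 (higher under Status B)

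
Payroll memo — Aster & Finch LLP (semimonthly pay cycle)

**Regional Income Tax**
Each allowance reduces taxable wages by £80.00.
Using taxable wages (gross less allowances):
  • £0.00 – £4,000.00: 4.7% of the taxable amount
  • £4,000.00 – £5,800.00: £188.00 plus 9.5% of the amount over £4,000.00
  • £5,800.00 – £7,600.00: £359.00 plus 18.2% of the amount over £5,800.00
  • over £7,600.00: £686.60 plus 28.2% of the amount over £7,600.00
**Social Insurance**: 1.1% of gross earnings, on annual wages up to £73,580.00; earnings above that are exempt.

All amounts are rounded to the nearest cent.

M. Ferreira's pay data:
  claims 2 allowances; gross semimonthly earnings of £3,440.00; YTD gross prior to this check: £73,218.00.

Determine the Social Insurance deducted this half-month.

Social Insurance: cap £73,580.00 − YTD £73,218.00 = £362.00 subject; 1.1% × £362.00 = £3.98

£3.98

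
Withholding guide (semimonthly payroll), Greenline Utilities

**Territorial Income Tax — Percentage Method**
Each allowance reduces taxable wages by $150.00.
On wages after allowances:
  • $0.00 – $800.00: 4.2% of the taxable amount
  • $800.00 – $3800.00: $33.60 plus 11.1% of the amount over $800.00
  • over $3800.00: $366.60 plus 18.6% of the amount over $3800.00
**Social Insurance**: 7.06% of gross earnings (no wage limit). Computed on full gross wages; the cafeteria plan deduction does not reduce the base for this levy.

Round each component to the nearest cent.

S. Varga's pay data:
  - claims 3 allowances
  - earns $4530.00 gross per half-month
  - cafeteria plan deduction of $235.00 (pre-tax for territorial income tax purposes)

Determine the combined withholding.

$694.79

Territorial Income Tax: taxable = $4530.00 − $235.00 − 3×$150.00 = $3845.00
  $366.60 + 18.6% × ($3845.00 − $3800.00) = $366.60 + 18.6% × $45.00 = $374.97
Social Insurance: 7.06% × $4530.00 = $319.82
Total: $374.97 + $319.82 = $694.79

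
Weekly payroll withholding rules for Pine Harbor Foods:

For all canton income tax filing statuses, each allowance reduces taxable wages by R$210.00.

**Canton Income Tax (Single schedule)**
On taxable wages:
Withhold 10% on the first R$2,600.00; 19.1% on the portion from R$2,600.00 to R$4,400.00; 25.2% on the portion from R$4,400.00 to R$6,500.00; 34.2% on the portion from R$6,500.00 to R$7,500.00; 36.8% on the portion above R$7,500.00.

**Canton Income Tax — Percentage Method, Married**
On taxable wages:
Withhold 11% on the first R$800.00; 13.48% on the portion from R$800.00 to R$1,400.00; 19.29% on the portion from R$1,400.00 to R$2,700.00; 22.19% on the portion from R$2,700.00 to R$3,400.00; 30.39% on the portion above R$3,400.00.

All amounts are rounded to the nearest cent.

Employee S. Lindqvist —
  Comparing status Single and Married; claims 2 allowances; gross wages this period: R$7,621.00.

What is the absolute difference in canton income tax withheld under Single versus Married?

R$357.36

Canton Income Tax (Single): taxable = R$7,621.00 − 2×R$210.00 = R$7,201.00
  R$1,133.00 + 34.2% × (R$7,201.00 − R$6,500.00) = R$1,133.00 + 34.2% × R$701.00 = R$1,372.74
Canton Income Tax (Married): taxable = R$7,621.00 − 2×R$210.00 = R$7,201.00
  R$574.98 + 30.39% × (R$7,201.00 − R$3,400.00) = R$574.98 + 30.39% × R$3,801.00 = R$1,730.10
Difference: |R$1,372.74 − R$1,730.10| = R$357.36 (higher under Married)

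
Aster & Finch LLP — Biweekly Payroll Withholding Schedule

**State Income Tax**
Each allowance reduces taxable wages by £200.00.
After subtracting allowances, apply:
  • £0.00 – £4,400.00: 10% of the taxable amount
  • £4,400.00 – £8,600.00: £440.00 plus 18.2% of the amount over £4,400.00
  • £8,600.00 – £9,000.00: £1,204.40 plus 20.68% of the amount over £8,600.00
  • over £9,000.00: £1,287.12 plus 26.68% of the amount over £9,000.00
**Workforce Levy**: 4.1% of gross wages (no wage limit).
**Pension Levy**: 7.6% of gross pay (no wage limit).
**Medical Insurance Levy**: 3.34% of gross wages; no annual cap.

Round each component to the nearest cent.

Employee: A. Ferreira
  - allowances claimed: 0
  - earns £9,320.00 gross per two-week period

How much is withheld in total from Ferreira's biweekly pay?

State Income Tax: taxable = £9,320.00
  £1,287.12 + 26.68% × (£9,320.00 − £9,000.00) = £1,287.12 + 26.68% × £320.00 = £1,372.50
Workforce Levy: 4.1% × £9,320.00 = £382.12
Pension Levy: 7.6% × £9,320.00 = £708.32
Medical Insurance Levy: 3.34% × £9,320.00 = £311.29
Total: £1,372.50 + £382.12 + £708.32 + £311.29 = £2,774.23

£2,774.23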